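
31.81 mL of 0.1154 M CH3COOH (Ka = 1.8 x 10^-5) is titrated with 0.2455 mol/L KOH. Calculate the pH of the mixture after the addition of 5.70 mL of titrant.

4.53

Initial n(CH3COOH) = 0.1154 x 0.03181 = 0.003671 mol.
n(KOH) added = 0.2455 x 0.005700 = 0.001399 mol, converting that many moles of CH3COOH to CH3COO-.
Remaining n(CH3COOH) = 0.002272 mol; n(CH3COO-) = 0.001399 mol.
By Henderson-Hasselbalch, pH = pKa + log([A^-]/[HA]) = 4.74 + log(0.001399/0.002272) = 4.74 + (-0.21) = 4.53.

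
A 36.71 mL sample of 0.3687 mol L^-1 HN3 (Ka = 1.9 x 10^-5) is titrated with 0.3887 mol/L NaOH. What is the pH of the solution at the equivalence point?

9.00

n(HN3) = 0.3687 x 0.03671 = 0.01353 mol; V(NaOH) at equivalence = 0.01353/0.3887 = 0.03482 L.
At equivalence all the acid is converted to N3-; total volume = 0.03671 + 0.03482 = 0.07153 L, so [N3-] = 0.01353/0.07153 = 0.1892 M.
Kb = Kw/Ka = 1.0e-14 / 1.9 x 10^-5 = 5.26e-10.
[OH^-] = sqrt(Kb x [N3-]) = sqrt(5.26e-10 x 0.1892) = 9.98e-6 M.
pOH = 5.00, so pH = 14.00 - 5.00 = 9.00.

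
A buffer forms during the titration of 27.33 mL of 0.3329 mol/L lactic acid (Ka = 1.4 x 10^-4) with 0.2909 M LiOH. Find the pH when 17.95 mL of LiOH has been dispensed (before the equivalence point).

3.98

Initial n(HC3H5O3) = 0.3329 x 0.02733 = 0.009098 mol.
n(LiOH) added = 0.2909 x 0.01795 = 0.005222 mol, converting that many moles of HC3H5O3 to C3H5O3-.
Remaining n(HC3H5O3) = 0.003877 mol; n(C3H5O3-) = 0.005222 mol.
By Henderson-Hasselbalch, pH = pKa + log([A^-]/[HA]) = 3.85 + log(0.005222/0.003877) = 3.85 + (+0.13) = 3.98.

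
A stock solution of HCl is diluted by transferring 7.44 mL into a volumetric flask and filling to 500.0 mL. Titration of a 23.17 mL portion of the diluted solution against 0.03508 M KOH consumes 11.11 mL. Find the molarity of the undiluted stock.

n(KOH) = 0.03508 x 0.01111 = 0.0003897 mol.
n(HCl) in the aliquot = 0.0003897 mol.
[diluted HCl] = 0.0003897 / 0.02317 = 0.01682 M.
Dilution factor = 500.0/7.440 = 67.20, so [stock] = 0.01682 x 67.20 = 1.13 M.

1.13 M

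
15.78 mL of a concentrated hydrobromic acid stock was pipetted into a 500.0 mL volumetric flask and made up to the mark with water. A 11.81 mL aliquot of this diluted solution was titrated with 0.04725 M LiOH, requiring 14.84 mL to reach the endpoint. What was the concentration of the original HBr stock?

n(LiOH) = 0.04725 x 0.01484 = 0.0007012 mol.
n(HBr) in the aliquot = 0.0007012 mol.
[diluted HBr] = 0.0007012 / 0.01181 = 0.05937 M.
Dilution factor = 500.0/15.78 = 31.69, so [stock] = 0.05937 x 31.69 = 1.88 M.

1.88 M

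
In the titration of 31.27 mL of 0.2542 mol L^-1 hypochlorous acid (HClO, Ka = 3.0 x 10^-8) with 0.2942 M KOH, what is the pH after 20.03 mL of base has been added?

Initial n(HClO) = 0.2542 x 0.03127 = 0.007949 mol.
n(KOH) added = 0.2942 x 0.02003 = 0.005893 mol, converting that many moles of HClO to ClO-.
Remaining n(HClO) = 0.002056 mol; n(ClO-) = 0.005893 mol.
By Henderson-Hasselbalch, pH = pKa + log([A^-]/[HA]) = 7.52 + log(0.005893/0.002056) = 7.52 + (+0.46) = 7.98.

7.98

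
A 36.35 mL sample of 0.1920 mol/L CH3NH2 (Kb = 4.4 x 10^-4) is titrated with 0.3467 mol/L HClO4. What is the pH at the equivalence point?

5.78

n(CH3NH2) = 0.1920 x 0.03635 = 0.006979 mol; V(HClO4) at equivalence = 0.006979/0.3467 = 0.02013 L.
At equivalence the base is fully converted to CH3NH3+; total volume = 0.05648 L, so [CH3NH3+] = 0.006979/0.05648 = 0.1236 M.
Ka(CH3NH3+) = Kw/Kb = 1.0e-14 / 4.4 x 10^-4 = 2.27e-11.
[H^+] = sqrt(Ka x [CH3NH3+]) = sqrt(2.27e-11 x 0.1236) = 1.68e-6 M.
pH = -log(1.68e-6) = 5.78.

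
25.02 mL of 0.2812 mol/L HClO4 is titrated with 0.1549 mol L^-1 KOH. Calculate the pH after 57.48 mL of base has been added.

n(acid) = 0.2812 x 0.02502 = 0.007036 mol; n(KOH) added = 0.1549 x 0.05748 = 0.008904 mol.
Base is in excess by 0.008904 - 0.007036 = 0.001868 mol in a total volume of 0.08250 L.
[OH^-] = 0.001868/0.08250 = 0.02264 M, so pOH = 1.65 and pH = 14.00 - 1.65 = 12.35.

12.35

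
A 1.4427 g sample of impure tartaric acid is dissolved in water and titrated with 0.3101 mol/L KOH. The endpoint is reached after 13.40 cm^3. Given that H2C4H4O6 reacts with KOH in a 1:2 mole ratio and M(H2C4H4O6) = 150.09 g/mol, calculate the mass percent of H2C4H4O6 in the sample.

21.6%

n(KOH) = 0.3101 x 0.01340 = 0.004155 mol.
n(H2C4H4O6) = 0.004155 / 2 = 0.002078 mol.
mass of H2C4H4O6 = 0.002078 x 150.09 = 0.3118 g.
% purity = 0.3118 / 1.4427 x 100 = 21.6%.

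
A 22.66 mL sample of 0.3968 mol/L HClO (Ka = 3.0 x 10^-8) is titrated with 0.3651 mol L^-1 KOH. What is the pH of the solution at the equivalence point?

10.40

n(HClO) = 0.3968 x 0.02266 = 0.008991 mol; V(KOH) at equivalence = 0.008991/0.3651 = 0.02463 L.
At equivalence all the acid is converted to ClO-; total volume = 0.02266 + 0.02463 = 0.04729 L, so [ClO-] = 0.008991/0.04729 = 0.1901 M.
Kb = Kw/Ka = 1.0e-14 / 3.0 x 10^-8 = 3.33e-7.
[OH^-] = sqrt(Kb x [ClO-]) = sqrt(3.33e-7 x 0.1901) = 0.000252 M.
pOH = 3.60, so pH = 14.00 - 3.60 = 10.40.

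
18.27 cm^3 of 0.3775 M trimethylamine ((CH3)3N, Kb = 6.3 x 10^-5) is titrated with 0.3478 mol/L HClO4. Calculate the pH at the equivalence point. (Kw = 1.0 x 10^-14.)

5.27

n((CH3)3N) = 0.3775 x 0.01827 = 0.006897 mol; V(HClO4) at equivalence = 0.006897/0.3478 = 0.01983 L.
At equivalence the base is fully converted to (CH3)3NH+; total volume = 0.03810 L, so [(CH3)3NH+] = 0.006897/0.03810 = 0.1810 M.
Ka((CH3)3NH+) = Kw/Kb = 1.0e-14 / 6.3 x 10^-5 = 1.59e-10.
[H^+] = sqrt(Ka x [(CH3)3NH+]) = sqrt(1.59e-10 x 0.1810) = 5.36e-6 M.
pH = -log(5.36e-6) = 5.27.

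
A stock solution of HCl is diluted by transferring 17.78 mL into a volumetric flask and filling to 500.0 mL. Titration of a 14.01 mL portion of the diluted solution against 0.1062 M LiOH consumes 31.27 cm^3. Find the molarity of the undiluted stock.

6.67 M

n(LiOH) = 0.1062 x 0.03127 = 0.003321 mol.
n(HCl) in the aliquot = 0.003321 mol.
[diluted HCl] = 0.003321 / 0.01401 = 0.2370 M.
Dilution factor = 500.0/17.78 = 28.12, so [stock] = 0.2370 x 28.12 = 6.67 M.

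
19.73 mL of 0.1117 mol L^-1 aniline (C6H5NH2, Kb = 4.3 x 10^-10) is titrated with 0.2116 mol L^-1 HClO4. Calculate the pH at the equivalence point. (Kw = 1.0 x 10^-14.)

n(C6H5NH2) = 0.1117 x 0.01973 = 0.002204 mol; V(HClO4) at equivalence = 0.002204/0.2116 = 0.01042 L.
At equivalence the base is fully converted to C6H5NH3+; total volume = 0.03015 L, so [C6H5NH3+] = 0.002204/0.03015 = 0.07311 M.
Ka(C6H5NH3+) = Kw/Kb = 1.0e-14 / 4.3 x 10^-10 = 2.33e-5.
[H^+] = sqrt(Ka x [C6H5NH3+]) = sqrt(2.33e-5 x 0.07311) = 0.00130 M.
pH = -log(0.00130) = 2.88.

2.88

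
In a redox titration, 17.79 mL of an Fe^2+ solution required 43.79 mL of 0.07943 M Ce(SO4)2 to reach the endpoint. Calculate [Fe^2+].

n(Ce(SO4)2) = 0.07943 x 0.04379 = 0.003478 mol.
From the balanced equation, 1 mol Ce(SO4)2 reacts with 1 mol Fe^2+, so n(Fe^2+) = 0.003478 x 1/1 = 0.003478 mol.
[Fe^2+] = 0.003478 / 0.01779 L = 0.196 M.

0.196 M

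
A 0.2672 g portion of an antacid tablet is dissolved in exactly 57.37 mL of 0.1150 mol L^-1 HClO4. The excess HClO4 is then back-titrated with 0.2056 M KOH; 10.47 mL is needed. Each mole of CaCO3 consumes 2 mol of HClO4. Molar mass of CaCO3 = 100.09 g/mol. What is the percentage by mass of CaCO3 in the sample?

83.3%

Total n(HClO4) added = 0.1150 x 0.05737 = 0.006598 mol.
n(KOH) used = 0.2056 x 0.01047 = 0.002153 mol, which equals the excess n(HClO4).
So n(HClO4) consumed by the sample = 0.006598 - 0.002153 = 0.004445 mol.
n(CaCO3) = 0.004445 / 2 = 0.002222 mol.
mass CaCO3 = 0.002222 x 100.09 = 0.2224 g, so %CaCO3 = 0.2224/0.2672 x 100 = 83.3%.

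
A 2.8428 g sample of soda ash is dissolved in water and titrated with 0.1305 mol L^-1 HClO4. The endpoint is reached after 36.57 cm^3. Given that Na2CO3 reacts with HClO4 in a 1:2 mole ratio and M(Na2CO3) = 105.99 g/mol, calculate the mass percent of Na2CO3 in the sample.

n(HClO4) = 0.1305 x 0.03657 = 0.004772 mol.
n(Na2CO3) = 0.004772 / 2 = 0.002386 mol.
mass of Na2CO3 = 0.002386 x 105.99 = 0.2529 g.
% purity = 0.2529 / 2.8428 x 100 = 8.90%.

8.90%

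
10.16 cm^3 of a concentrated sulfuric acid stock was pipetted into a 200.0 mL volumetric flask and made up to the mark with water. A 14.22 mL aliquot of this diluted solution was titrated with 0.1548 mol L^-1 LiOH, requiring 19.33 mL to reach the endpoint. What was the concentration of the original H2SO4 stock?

n(LiOH) = 0.1548 x 0.01933 = 0.002992 mol.
n(H2SO4) in the aliquot = 0.002992 x 1/2 = 0.001496 mol.
[diluted H2SO4] = 0.001496 / 0.01422 = 0.1052 M.
Dilution factor = 200.0/10.16 = 19.69, so [stock] = 0.1052 x 19.69 = 2.07 M.

2.07 M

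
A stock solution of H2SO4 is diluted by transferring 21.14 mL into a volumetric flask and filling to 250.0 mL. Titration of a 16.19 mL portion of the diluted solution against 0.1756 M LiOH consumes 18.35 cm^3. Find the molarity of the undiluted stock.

n(LiOH) = 0.1756 x 0.01835 = 0.003222 mol.
n(H2SO4) in the aliquot = 0.003222 x 1/2 = 0.001611 mol.
[diluted H2SO4] = 0.001611 / 0.01619 = 0.09951 M.
Dilution factor = 250.0/21.14 = 11.83, so [stock] = 0.09951 x 11.83 = 1.18 M.

1.18 M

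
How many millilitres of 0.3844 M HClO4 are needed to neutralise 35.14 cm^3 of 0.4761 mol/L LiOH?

43.5 mL

n(LiOH) = 0.4761 mol/L x 0.03514 L = 0.01673 mol.
At equivalence n(HClO4) = n(LiOH) = 0.01673 mol.
V(HClO4) = 0.01673 / 0.3844 = 0.04352 L = 43.5 mL.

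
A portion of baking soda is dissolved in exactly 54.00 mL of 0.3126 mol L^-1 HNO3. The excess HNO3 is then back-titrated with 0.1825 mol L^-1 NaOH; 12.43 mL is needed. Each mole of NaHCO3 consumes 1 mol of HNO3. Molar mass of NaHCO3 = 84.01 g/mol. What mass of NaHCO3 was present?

1.23 g

Total n(HNO3) added = 0.3126 x 0.05400 = 0.01688 mol.
n(NaOH) used = 0.1825 x 0.01243 = 0.002268 mol, which equals the excess n(HNO3).
So n(HNO3) consumed by the sample = 0.01688 - 0.002268 = 0.01461 mol.
n(NaHCO3) = 0.01461 / 1 = 0.01461 mol.
mass = 0.01461 mol x 84.01 g/mol = 1.23 g.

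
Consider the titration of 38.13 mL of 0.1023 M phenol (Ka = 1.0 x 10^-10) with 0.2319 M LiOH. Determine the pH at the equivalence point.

n(C6H5OH) = 0.1023 x 0.03813 = 0.003901 mol; V(LiOH) at equivalence = 0.003901/0.2319 = 0.01682 L.
At equivalence all the acid is converted to C6H5O-; total volume = 0.03813 + 0.01682 = 0.05495 L, so [C6H5O-] = 0.003901/0.05495 = 0.07099 M.
Kb = Kw/Ka = 1.0e-14 / 1.0 x 10^-10 = 0.000100.
[OH^-] = sqrt(Kb x [C6H5O-]) = sqrt(0.000100 x 0.07099) = 0.00266 M.
pOH = 2.57, so pH = 14.00 - 2.57 = 11.43.

11.43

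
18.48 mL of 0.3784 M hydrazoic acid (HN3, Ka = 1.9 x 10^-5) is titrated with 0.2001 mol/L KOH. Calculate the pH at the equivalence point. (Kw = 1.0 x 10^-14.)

8.92

n(HN3) = 0.3784 x 0.01848 = 0.006993 mol; V(KOH) at equivalence = 0.006993/0.2001 = 0.03495 L.
At equivalence all the acid is converted to N3-; total volume = 0.01848 + 0.03495 = 0.05343 L, so [N3-] = 0.006993/0.05343 = 0.1309 M.
Kb = Kw/Ka = 1.0e-14 / 1.9 x 10^-5 = 5.26e-10.
[OH^-] = sqrt(Kb x [N3-]) = sqrt(5.26e-10 x 0.1309) = 8.30e-6 M.
pOH = 5.08, so pH = 14.00 - 5.08 = 8.92.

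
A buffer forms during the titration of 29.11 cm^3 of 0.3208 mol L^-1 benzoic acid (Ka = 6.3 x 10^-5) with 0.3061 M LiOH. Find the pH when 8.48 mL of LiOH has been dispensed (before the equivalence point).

3.79

Initial n(C6H5COOH) = 0.3208 x 0.02911 = 0.009338 mol.
n(LiOH) added = 0.3061 x 0.008480 = 0.002596 mol, converting that many moles of C6H5COOH to C6H5COO-.
Remaining n(C6H5COOH) = 0.006743 mol; n(C6H5COO-) = 0.002596 mol.
By Henderson-Hasselbalch, pH = pKa + log([A^-]/[HA]) = 4.20 + log(0.002596/0.006743) = 4.20 + (-0.41) = 3.79.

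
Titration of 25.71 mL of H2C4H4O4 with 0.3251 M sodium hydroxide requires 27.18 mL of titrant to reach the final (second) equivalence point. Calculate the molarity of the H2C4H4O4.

n(NaOH) = 0.3251 x 0.02718 = 0.008836 mol.
At the final (second) equivalence point, 2 mol OH^- react per mol H2C4H4O4, so n(H2C4H4O4) = 0.008836 / 2 = 0.004418 mol.
[H2C4H4O4] = 0.004418 / 0.02571 L = 0.172 M.

0.172 M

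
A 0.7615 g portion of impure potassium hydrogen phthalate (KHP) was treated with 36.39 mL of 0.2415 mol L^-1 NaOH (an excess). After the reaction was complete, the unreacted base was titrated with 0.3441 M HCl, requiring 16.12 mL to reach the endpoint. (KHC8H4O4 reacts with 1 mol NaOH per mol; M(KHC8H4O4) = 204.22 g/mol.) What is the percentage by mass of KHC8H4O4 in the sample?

86.9%

Total n(NaOH) added = 0.2415 x 0.03639 = 0.008788 mol.
n(HCl) used = 0.3441 x 0.01612 = 0.005547 mol, which equals the excess n(NaOH).
So n(NaOH) consumed by the sample = 0.008788 - 0.005547 = 0.003241 mol.
n(KHC8H4O4) = 0.003241 / 1 = 0.003241 mol.
mass KHC8H4O4 = 0.003241 x 204.22 = 0.6619 g, so %KHC8H4O4 = 0.6619/0.7615 x 100 = 86.9%.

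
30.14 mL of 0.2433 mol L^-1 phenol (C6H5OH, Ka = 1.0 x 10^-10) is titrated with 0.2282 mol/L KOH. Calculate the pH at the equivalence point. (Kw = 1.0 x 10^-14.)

11.54

n(C6H5OH) = 0.2433 x 0.03014 = 0.007333 mol; V(KOH) at equivalence = 0.007333/0.2282 = 0.03213 L.
At equivalence all the acid is converted to C6H5O-; total volume = 0.03014 + 0.03213 = 0.06227 L, so [C6H5O-] = 0.007333/0.06227 = 0.1178 M.
Kb = Kw/Ka = 1.0e-14 / 1.0 x 10^-10 = 0.000100.
[OH^-] = sqrt(Kb x [C6H5O-]) = sqrt(0.000100 x 0.1178) = 0.00343 M.
pOH = 2.46, so pH = 14.00 - 2.46 = 11.54.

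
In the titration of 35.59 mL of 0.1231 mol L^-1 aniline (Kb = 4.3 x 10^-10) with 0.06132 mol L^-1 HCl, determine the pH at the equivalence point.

3.01

n(C6H5NH2) = 0.1231 x 0.03559 = 0.004381 mol; V(HCl) at equivalence = 0.004381/0.06132 = 0.07145 L.
At equivalence the base is fully converted to C6H5NH3+; total volume = 0.1070 L, so [C6H5NH3+] = 0.004381/0.1070 = 0.04093 M.
Ka(C6H5NH3+) = Kw/Kb = 1.0e-14 / 4.3 x 10^-10 = 2.33e-5.
[H^+] = sqrt(Ka x [C6H5NH3+]) = sqrt(2.33e-5 x 0.04093) = 0.000976 M.
pH = -log(0.000976) = 3.01.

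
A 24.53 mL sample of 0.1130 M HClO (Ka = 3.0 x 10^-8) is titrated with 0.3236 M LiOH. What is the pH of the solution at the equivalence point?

10.22

n(HClO) = 0.1130 x 0.02453 = 0.002772 mol; V(LiOH) at equivalence = 0.002772/0.3236 = 0.008566 L.
At equivalence all the acid is converted to ClO-; total volume = 0.02453 + 0.008566 = 0.03310 L, so [ClO-] = 0.002772/0.03310 = 0.08375 M.
Kb = Kw/Ka = 1.0e-14 / 3.0 x 10^-8 = 3.33e-7.
[OH^-] = sqrt(Kb x [ClO-]) = sqrt(3.33e-7 x 0.08375) = 0.000167 M.
pOH = 3.78, so pH = 14.00 - 3.78 = 10.22.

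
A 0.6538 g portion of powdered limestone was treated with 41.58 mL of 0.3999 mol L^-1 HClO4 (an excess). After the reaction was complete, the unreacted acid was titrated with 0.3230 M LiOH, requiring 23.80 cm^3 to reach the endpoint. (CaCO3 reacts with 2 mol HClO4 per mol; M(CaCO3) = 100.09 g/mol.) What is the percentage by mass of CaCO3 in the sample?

68.4%

Total n(HClO4) added = 0.3999 x 0.04158 = 0.01663 mol.
n(LiOH) used = 0.3230 x 0.02380 = 0.007687 mol, which equals the excess n(HClO4).
So n(HClO4) consumed by the sample = 0.01663 - 0.007687 = 0.008940 mol.
n(CaCO3) = 0.008940 / 2 = 0.004470 mol.
mass CaCO3 = 0.004470 x 100.09 = 0.4474 g, so %CaCO3 = 0.4474/0.6538 x 100 = 68.4%.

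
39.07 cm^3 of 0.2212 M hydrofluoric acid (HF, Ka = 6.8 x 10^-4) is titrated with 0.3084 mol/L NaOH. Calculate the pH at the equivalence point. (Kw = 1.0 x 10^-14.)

8.14

n(HF) = 0.2212 x 0.03907 = 0.008642 mol; V(NaOH) at equivalence = 0.008642/0.3084 = 0.02802 L.
At equivalence all the acid is converted to F-; total volume = 0.03907 + 0.02802 = 0.06709 L, so [F-] = 0.008642/0.06709 = 0.1288 M.
Kb = Kw/Ka = 1.0e-14 / 6.8 x 10^-4 = 1.47e-11.
[OH^-] = sqrt(Kb x [F-]) = sqrt(1.47e-11 x 0.1288) = 1.38e-6 M.
pOH = 5.86, so pH = 14.00 - 5.86 = 8.14.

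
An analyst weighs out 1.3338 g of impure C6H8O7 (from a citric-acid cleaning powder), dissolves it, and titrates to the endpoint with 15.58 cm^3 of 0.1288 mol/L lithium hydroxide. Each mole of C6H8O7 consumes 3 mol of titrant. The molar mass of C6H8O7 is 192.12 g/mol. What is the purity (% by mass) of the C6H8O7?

9.63%

n(LiOH) = 0.1288 x 0.01558 = 0.002007 mol.
n(C6H8O7) = 0.002007 / 3 = 0.0006689 mol.
mass of C6H8O7 = 0.0006689 x 192.12 = 0.1285 g.
% purity = 0.1285 / 1.3338 x 100 = 9.63%.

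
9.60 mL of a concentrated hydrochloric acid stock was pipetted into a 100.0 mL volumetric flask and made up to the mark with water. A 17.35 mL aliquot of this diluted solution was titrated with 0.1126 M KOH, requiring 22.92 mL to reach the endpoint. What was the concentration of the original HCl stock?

n(KOH) = 0.1126 x 0.02292 = 0.002581 mol.
n(HCl) in the aliquot = 0.002581 mol.
[diluted HCl] = 0.002581 / 0.01735 = 0.1487 M.
Dilution factor = 100.0/9.600 = 10.42, so [stock] = 0.1487 x 10.42 = 1.55 M.

1.55 M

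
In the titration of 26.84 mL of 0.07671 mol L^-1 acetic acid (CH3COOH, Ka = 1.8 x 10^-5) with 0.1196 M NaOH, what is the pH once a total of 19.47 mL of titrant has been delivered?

n(acid) = 0.07671 x 0.02684 = 0.002059 mol; n(NaOH) added = 0.1196 x 0.01947 = 0.002329 mol.
Base is in excess by 0.002329 - 0.002059 = 0.0002697 mol in a total volume of 0.04631 L.
[OH^-] = 0.0002697/0.04631 = 0.005824 M, so pOH = 2.23 and pH = 14.00 - 2.23 = 11.77.

11.77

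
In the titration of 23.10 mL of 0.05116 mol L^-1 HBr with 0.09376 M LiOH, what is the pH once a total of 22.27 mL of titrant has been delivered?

12.30

n(acid) = 0.05116 x 0.02310 = 0.001182 mol; n(LiOH) added = 0.09376 x 0.02227 = 0.002088 mol.
Base is in excess by 0.002088 - 0.001182 = 0.0009062 mol in a total volume of 0.04537 L.
[OH^-] = 0.0009062/0.04537 = 0.01997 M, so pOH = 1.70 and pH = 14.00 - 1.70 = 12.30.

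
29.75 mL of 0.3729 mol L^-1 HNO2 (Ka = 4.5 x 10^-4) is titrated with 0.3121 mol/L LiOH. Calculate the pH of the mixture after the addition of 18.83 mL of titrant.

Initial n(HNO2) = 0.3729 x 0.02975 = 0.01109 mol.
n(LiOH) added = 0.3121 x 0.01883 = 0.005877 mol, converting that many moles of HNO2 to NO2-.
Remaining n(HNO2) = 0.005217 mol; n(NO2-) = 0.005877 mol.
By Henderson-Hasselbalch, pH = pKa + log([A^-]/[HA]) = 3.35 + log(0.005877/0.005217) = 3.35 + (+0.05) = 3.40.

3.40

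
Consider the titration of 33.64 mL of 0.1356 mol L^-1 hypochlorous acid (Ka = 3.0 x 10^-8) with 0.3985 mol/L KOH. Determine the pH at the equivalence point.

n(HClO) = 0.1356 x 0.03364 = 0.004562 mol; V(KOH) at equivalence = 0.004562/0.3985 = 0.01145 L.
At equivalence all the acid is converted to ClO-; total volume = 0.03364 + 0.01145 = 0.04509 L, so [ClO-] = 0.004562/0.04509 = 0.1012 M.
Kb = Kw/Ka = 1.0e-14 / 3.0 x 10^-8 = 3.33e-7.
[OH^-] = sqrt(Kb x [ClO-]) = sqrt(3.33e-7 x 0.1012) = 0.000184 M.
pOH = 3.74, so pH = 14.00 - 3.74 = 10.26.

10.26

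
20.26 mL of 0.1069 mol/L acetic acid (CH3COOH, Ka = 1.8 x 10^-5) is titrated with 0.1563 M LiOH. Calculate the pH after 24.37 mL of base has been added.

n(acid) = 0.1069 x 0.02026 = 0.002166 mol; n(LiOH) added = 0.1563 x 0.02437 = 0.003809 mol.
Base is in excess by 0.003809 - 0.002166 = 0.001643 mol in a total volume of 0.04463 L.
[OH^-] = 0.001643/0.04463 = 0.03682 M, so pOH = 1.43 and pH = 14.00 - 1.43 = 12.57.

12.57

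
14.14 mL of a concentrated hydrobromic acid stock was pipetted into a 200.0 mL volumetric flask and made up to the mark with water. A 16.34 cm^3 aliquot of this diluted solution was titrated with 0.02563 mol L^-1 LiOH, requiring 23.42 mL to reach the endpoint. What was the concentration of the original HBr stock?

0.520 M

n(LiOH) = 0.02563 x 0.02342 = 0.0006003 mol.
n(HBr) in the aliquot = 0.0006003 mol.
[diluted HBr] = 0.0006003 / 0.01634 = 0.03674 M.
Dilution factor = 200.0/14.14 = 14.14, so [stock] = 0.03674 x 14.14 = 0.520 M.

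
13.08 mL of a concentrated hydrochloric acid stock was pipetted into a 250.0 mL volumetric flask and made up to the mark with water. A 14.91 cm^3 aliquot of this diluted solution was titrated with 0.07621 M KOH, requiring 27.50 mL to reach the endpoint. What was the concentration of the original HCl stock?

2.69 M

n(KOH) = 0.07621 x 0.02750 = 0.002096 mol.
n(HCl) in the aliquot = 0.002096 mol.
[diluted HCl] = 0.002096 / 0.01491 = 0.1406 M.
Dilution factor = 250.0/13.08 = 19.11, so [stock] = 0.1406 x 19.11 = 2.69 M.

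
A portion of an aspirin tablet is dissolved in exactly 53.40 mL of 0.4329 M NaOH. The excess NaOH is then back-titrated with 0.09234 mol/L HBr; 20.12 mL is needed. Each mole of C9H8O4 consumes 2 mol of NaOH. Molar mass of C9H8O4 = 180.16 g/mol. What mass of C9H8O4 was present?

1.92 g

Total n(NaOH) added = 0.4329 x 0.05340 = 0.02312 mol.
n(HBr) used = 0.09234 x 0.02012 = 0.001858 mol, which equals the excess n(NaOH).
So n(NaOH) consumed by the sample = 0.02312 - 0.001858 = 0.02126 mol.
n(C9H8O4) = 0.02126 / 2 = 0.01063 mol.
mass = 0.01063 mol x 180.16 g/mol = 1.92 g.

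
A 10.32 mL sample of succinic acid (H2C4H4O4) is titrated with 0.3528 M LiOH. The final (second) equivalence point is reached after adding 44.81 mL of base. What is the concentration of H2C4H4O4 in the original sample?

0.766 M

n(LiOH) = 0.3528 x 0.04481 = 0.01581 mol.
At the final (second) equivalence point, 2 mol OH^- react per mol H2C4H4O4, so n(H2C4H4O4) = 0.01581 / 2 = 0.007904 mol.
[H2C4H4O4] = 0.007904 / 0.01032 L = 0.766 M.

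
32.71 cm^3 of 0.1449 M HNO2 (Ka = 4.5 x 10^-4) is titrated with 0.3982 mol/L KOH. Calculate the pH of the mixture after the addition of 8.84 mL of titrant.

Initial n(HNO2) = 0.1449 x 0.03271 = 0.004740 mol.
n(KOH) added = 0.3982 x 0.008840 = 0.003520 mol, converting that many moles of HNO2 to NO2-.
Remaining n(HNO2) = 0.001220 mol; n(NO2-) = 0.003520 mol.
By Henderson-Hasselbalch, pH = pKa + log([A^-]/[HA]) = 3.35 + log(0.003520/0.001220) = 3.35 + (+0.46) = 3.81.

3.81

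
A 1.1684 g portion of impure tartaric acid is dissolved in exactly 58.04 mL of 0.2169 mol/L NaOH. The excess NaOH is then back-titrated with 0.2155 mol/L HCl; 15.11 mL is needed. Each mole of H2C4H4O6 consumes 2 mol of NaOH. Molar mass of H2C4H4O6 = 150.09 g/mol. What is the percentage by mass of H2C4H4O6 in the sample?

Total n(NaOH) added = 0.2169 x 0.05804 = 0.01259 mol.
n(HCl) used = 0.2155 x 0.01511 = 0.003256 mol, which equals the excess n(NaOH).
So n(NaOH) consumed by the sample = 0.01259 - 0.003256 = 0.009333 mol.
n(H2C4H4O6) = 0.009333 / 2 = 0.004666 mol.
mass H2C4H4O6 = 0.004666 x 150.09 = 0.7004 g, so %H2C4H4O6 = 0.7004/1.1684 x 100 = 59.9%.

59.9%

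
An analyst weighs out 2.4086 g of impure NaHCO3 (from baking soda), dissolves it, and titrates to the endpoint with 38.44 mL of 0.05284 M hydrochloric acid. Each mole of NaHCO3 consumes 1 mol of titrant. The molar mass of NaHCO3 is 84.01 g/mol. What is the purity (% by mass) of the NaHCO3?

7.08%

n(HCl) = 0.05284 x 0.03844 = 0.002031 mol.
n(NaHCO3) = 0.002031 / 1 = 0.002031 mol.
mass of NaHCO3 = 0.002031 x 84.01 = 0.1706 g.
% purity = 0.1706 / 2.4086 x 100 = 7.08%.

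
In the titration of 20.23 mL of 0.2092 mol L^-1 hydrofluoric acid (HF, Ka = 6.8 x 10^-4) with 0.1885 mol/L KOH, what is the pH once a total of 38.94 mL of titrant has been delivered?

n(acid) = 0.2092 x 0.02023 = 0.004232 mol; n(KOH) added = 0.1885 x 0.03894 = 0.007340 mol.
Base is in excess by 0.007340 - 0.004232 = 0.003108 mol in a total volume of 0.05917 L.
[OH^-] = 0.003108/0.05917 = 0.05253 M, so pOH = 1.28 and pH = 14.00 - 1.28 = 12.72.

12.72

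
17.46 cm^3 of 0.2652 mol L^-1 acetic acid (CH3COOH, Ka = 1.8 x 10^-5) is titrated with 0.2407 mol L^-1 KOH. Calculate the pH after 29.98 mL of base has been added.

12.74

n(acid) = 0.2652 x 0.01746 = 0.004630 mol; n(KOH) added = 0.2407 x 0.02998 = 0.007216 mol.
Base is in excess by 0.007216 - 0.004630 = 0.002586 mol in a total volume of 0.04744 L.
[OH^-] = 0.002586/0.04744 = 0.05451 M, so pOH = 1.26 and pH = 14.00 - 1.26 = 12.74.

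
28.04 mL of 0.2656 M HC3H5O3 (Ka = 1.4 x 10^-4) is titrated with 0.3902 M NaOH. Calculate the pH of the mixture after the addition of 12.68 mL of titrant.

Initial n(HC3H5O3) = 0.2656 x 0.02804 = 0.007447 mol.
n(NaOH) added = 0.3902 x 0.01268 = 0.004948 mol, converting that many moles of HC3H5O3 to C3H5O3-.
Remaining n(HC3H5O3) = 0.002500 mol; n(C3H5O3-) = 0.004948 mol.
By Henderson-Hasselbalch, pH = pKa + log([A^-]/[HA]) = 3.85 + log(0.004948/0.002500) = 3.85 + (+0.30) = 4.15.

4.15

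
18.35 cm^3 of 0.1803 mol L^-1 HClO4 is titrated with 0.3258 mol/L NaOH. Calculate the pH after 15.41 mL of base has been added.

12.71

n(acid) = 0.1803 x 0.01835 = 0.003309 mol; n(NaOH) added = 0.3258 x 0.01541 = 0.005021 mol.
Base is in excess by 0.005021 - 0.003309 = 0.001712 mol in a total volume of 0.03376 L.
[OH^-] = 0.001712/0.03376 = 0.05071 M, so pOH = 1.29 and pH = 14.00 - 1.29 = 12.71.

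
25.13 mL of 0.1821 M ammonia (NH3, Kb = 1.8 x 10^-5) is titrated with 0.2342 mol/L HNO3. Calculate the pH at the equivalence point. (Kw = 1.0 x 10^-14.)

5.12

n(NH3) = 0.1821 x 0.02513 = 0.004576 mol; V(HNO3) at equivalence = 0.004576/0.2342 = 0.01954 L.
At equivalence the base is fully converted to NH4+; total volume = 0.04467 L, so [NH4+] = 0.004576/0.04467 = 0.1024 M.
Ka(NH4+) = Kw/Kb = 1.0e-14 / 1.8 x 10^-5 = 5.56e-10.
[H^+] = sqrt(Ka x [NH4+]) = sqrt(5.56e-10 x 0.1024) = 7.54e-6 M.
pH = -log(7.54e-6) = 5.12.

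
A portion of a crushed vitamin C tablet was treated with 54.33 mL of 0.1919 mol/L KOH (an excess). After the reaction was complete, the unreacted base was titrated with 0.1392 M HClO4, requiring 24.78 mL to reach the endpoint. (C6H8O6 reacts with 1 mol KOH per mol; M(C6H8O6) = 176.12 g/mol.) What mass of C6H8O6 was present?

Total n(KOH) added = 0.1919 x 0.05433 = 0.01043 mol.
n(HClO4) used = 0.1392 x 0.02478 = 0.003449 mol, which equals the excess n(KOH).
So n(KOH) consumed by the sample = 0.01043 - 0.003449 = 0.006977 mol.
n(C6H8O6) = 0.006977 / 1 = 0.006977 mol.
mass = 0.006977 mol x 176.12 g/mol = 1.23 g.

1.23 g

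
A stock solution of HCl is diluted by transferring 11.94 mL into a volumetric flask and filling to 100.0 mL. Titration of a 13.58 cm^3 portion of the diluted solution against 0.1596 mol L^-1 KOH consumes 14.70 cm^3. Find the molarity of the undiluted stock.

1.45 M

n(KOH) = 0.1596 x 0.01470 = 0.002346 mol.
n(HCl) in the aliquot = 0.002346 mol.
[diluted HCl] = 0.002346 / 0.01358 = 0.1728 M.
Dilution factor = 100.0/11.94 = 8.375, so [stock] = 0.1728 x 8.375 = 1.45 M.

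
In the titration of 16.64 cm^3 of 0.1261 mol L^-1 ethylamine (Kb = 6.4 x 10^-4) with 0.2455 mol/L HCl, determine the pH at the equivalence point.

5.94

n(C2H5NH2) = 0.1261 x 0.01664 = 0.002098 mol; V(HCl) at equivalence = 0.002098/0.2455 = 0.008547 L.
At equivalence the base is fully converted to C2H5NH3+; total volume = 0.02519 L, so [C2H5NH3+] = 0.002098/0.02519 = 0.08331 M.
Ka(C2H5NH3+) = Kw/Kb = 1.0e-14 / 6.4 x 10^-4 = 1.56e-11.
[H^+] = sqrt(Ka x [C2H5NH3+]) = sqrt(1.56e-11 x 0.08331) = 1.14e-6 M.
pH = -log(1.14e-6) = 5.94.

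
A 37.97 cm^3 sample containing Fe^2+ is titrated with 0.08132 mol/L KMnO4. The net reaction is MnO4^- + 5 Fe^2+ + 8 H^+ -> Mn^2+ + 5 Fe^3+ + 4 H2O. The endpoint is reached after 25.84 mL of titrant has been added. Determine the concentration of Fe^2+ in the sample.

n(KMnO4) = 0.08132 x 0.02584 = 0.002101 mol.
From the balanced equation, 1 mol KMnO4 reacts with 5 mol Fe^2+, so n(Fe^2+) = 0.002101 x 5/1 = 0.01051 mol.
[Fe^2+] = 0.01051 / 0.03797 L = 0.277 M.

0.277 M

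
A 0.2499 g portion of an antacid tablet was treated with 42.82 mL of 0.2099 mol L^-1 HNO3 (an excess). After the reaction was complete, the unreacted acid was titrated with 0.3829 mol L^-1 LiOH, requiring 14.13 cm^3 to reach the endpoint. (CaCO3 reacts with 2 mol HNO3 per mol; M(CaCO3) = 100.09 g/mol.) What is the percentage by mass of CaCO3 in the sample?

71.6%

Total n(HNO3) added = 0.2099 x 0.04282 = 0.008988 mol.
n(LiOH) used = 0.3829 x 0.01413 = 0.005410 mol, which equals the excess n(HNO3).
So n(HNO3) consumed by the sample = 0.008988 - 0.005410 = 0.003578 mol.
n(CaCO3) = 0.003578 / 2 = 0.001789 mol.
mass CaCO3 = 0.001789 x 100.09 = 0.1790 g, so %CaCO3 = 0.1790/0.2499 x 100 = 71.6%.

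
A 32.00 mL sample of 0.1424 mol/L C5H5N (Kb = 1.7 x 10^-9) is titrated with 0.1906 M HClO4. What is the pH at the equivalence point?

3.16

n(C5H5N) = 0.1424 x 0.03200 = 0.004557 mol; V(HClO4) at equivalence = 0.004557/0.1906 = 0.02391 L.
At equivalence the base is fully converted to C5H5NH+; total volume = 0.05591 L, so [C5H5NH+] = 0.004557/0.05591 = 0.08151 M.
Ka(C5H5NH+) = Kw/Kb = 1.0e-14 / 1.7 x 10^-9 = 5.88e-6.
[H^+] = sqrt(Ka x [C5H5NH+]) = sqrt(5.88e-6 x 0.08151) = 0.000692 M.
pH = -log(0.000692) = 3.16.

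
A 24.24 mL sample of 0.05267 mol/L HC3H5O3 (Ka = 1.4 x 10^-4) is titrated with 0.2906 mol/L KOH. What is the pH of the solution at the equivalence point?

n(HC3H5O3) = 0.05267 x 0.02424 = 0.001277 mol; V(KOH) at equivalence = 0.001277/0.2906 = 0.004393 L.
At equivalence all the acid is converted to C3H5O3-; total volume = 0.02424 + 0.004393 = 0.02863 L, so [C3H5O3-] = 0.001277/0.02863 = 0.04459 M.
Kb = Kw/Ka = 1.0e-14 / 1.4 x 10^-4 = 7.14e-11.
[OH^-] = sqrt(Kb x [C3H5O3-]) = sqrt(7.14e-11 x 0.04459) = 1.78e-6 M.
pOH = 5.75, so pH = 14.00 - 5.75 = 8.25.

8.25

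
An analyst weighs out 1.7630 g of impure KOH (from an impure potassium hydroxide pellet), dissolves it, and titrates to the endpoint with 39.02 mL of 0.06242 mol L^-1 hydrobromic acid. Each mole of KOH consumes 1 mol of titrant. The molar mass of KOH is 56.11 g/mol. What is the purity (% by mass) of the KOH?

7.75%

n(HBr) = 0.06242 x 0.03902 = 0.002436 mol.
n(KOH) = 0.002436 / 1 = 0.002436 mol.
mass of KOH = 0.002436 x 56.11 = 0.1367 g.
% purity = 0.1367 / 1.7630 x 100 = 7.75%.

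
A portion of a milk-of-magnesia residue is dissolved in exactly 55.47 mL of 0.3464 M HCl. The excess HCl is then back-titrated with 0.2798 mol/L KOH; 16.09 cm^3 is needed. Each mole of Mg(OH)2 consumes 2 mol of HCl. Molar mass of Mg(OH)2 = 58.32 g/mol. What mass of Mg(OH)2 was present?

0.429 g

Total n(HCl) added = 0.3464 x 0.05547 = 0.01921 mol.
n(KOH) used = 0.2798 x 0.01609 = 0.004502 mol, which equals the excess n(HCl).
So n(HCl) consumed by the sample = 0.01921 - 0.004502 = 0.01471 mol.
n(Mg(OH)2) = 0.01471 / 2 = 0.007356 mol.
mass = 0.007356 mol x 58.32 g/mol = 0.429 g.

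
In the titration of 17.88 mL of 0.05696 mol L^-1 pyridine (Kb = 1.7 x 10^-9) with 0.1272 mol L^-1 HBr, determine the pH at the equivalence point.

3.32

n(C5H5N) = 0.05696 x 0.01788 = 0.001018 mol; V(HBr) at equivalence = 0.001018/0.1272 = 0.008007 L.
At equivalence the base is fully converted to C5H5NH+; total volume = 0.02589 L, so [C5H5NH+] = 0.001018/0.02589 = 0.03934 M.
Ka(C5H5NH+) = Kw/Kb = 1.0e-14 / 1.7 x 10^-9 = 5.88e-6.
[H^+] = sqrt(Ka x [C5H5NH+]) = sqrt(5.88e-6 x 0.03934) = 0.000481 M.
pH = -log(0.000481) = 3.32.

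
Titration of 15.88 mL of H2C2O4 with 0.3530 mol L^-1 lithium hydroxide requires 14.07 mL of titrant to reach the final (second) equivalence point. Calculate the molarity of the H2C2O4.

0.156 M

n(LiOH) = 0.3530 x 0.01407 = 0.004967 mol.
At the final (second) equivalence point, 2 mol OH^- react per mol H2C2O4, so n(H2C2O4) = 0.004967 / 2 = 0.002483 mol.
[H2C2O4] = 0.002483 / 0.01588 L = 0.156 M.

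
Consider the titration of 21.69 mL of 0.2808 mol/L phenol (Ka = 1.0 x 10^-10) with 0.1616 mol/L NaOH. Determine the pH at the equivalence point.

11.51

n(C6H5OH) = 0.2808 x 0.02169 = 0.006091 mol; V(NaOH) at equivalence = 0.006091/0.1616 = 0.03769 L.
At equivalence all the acid is converted to C6H5O-; total volume = 0.02169 + 0.03769 = 0.05938 L, so [C6H5O-] = 0.006091/0.05938 = 0.1026 M.
Kb = Kw/Ka = 1.0e-14 / 1.0 x 10^-10 = 0.000100.
[OH^-] = sqrt(Kb x [C6H5O-]) = sqrt(0.000100 x 0.1026) = 0.00320 M.
pOH = 2.49, so pH = 14.00 - 2.49 = 11.51.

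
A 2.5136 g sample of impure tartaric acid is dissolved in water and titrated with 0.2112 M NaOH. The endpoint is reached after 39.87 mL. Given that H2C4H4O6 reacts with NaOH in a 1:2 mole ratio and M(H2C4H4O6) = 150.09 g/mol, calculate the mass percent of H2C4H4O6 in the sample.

25.1%

n(NaOH) = 0.2112 x 0.03987 = 0.008421 mol.
n(H2C4H4O6) = 0.008421 / 2 = 0.004210 mol.
mass of H2C4H4O6 = 0.004210 x 150.09 = 0.6319 g.
% purity = 0.6319 / 2.5136 x 100 = 25.1%.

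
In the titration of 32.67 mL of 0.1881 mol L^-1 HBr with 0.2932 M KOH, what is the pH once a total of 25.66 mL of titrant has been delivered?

12.37

n(acid) = 0.1881 x 0.03267 = 0.006145 mol; n(KOH) added = 0.2932 x 0.02566 = 0.007524 mol.
Base is in excess by 0.007524 - 0.006145 = 0.001378 mol in a total volume of 0.05833 L.
[OH^-] = 0.001378/0.05833 = 0.02363 M, so pOH = 1.63 and pH = 14.00 - 1.63 = 12.37.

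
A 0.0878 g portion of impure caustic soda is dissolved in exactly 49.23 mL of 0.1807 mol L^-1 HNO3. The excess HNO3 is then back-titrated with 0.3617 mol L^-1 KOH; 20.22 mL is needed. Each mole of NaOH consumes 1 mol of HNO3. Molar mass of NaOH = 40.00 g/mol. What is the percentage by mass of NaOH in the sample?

Total n(HNO3) added = 0.1807 x 0.04923 = 0.008896 mol.
n(KOH) used = 0.3617 x 0.02022 = 0.007314 mol, which equals the excess n(HNO3).
So n(HNO3) consumed by the sample = 0.008896 - 0.007314 = 0.001582 mol.
n(NaOH) = 0.001582 / 1 = 0.001582 mol.
mass NaOH = 0.001582 x 40.00 = 0.06329 g, so %NaOH = 0.06329/0.0878 x 100 = 72.1%.

72.1%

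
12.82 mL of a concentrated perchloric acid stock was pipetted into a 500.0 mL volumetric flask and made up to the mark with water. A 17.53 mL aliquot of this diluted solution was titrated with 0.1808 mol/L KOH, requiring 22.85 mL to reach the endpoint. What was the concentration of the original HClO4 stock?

n(KOH) = 0.1808 x 0.02285 = 0.004131 mol.
n(HClO4) in the aliquot = 0.004131 mol.
[diluted HClO4] = 0.004131 / 0.01753 = 0.2357 M.
Dilution factor = 500.0/12.82 = 39.00, so [stock] = 0.2357 x 39.00 = 9.19 M.

9.19 M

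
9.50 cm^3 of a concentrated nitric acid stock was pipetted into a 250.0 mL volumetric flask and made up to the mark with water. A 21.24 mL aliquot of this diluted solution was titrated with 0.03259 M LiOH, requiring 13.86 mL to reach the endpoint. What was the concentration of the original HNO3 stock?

n(LiOH) = 0.03259 x 0.01386 = 0.0004517 mol.
n(HNO3) in the aliquot = 0.0004517 mol.
[diluted HNO3] = 0.0004517 / 0.02124 = 0.02127 M.
Dilution factor = 250.0/9.500 = 26.32, so [stock] = 0.02127 x 26.32 = 0.560 M.

0.560 M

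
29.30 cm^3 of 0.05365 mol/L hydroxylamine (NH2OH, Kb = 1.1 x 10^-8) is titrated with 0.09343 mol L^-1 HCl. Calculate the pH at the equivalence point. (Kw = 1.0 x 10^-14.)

3.75

n(NH2OH) = 0.05365 x 0.02930 = 0.001572 mol; V(HCl) at equivalence = 0.001572/0.09343 = 0.01682 L.
At equivalence the base is fully converted to NH3OH+; total volume = 0.04612 L, so [NH3OH+] = 0.001572/0.04612 = 0.03408 M.
Ka(NH3OH+) = Kw/Kb = 1.0e-14 / 1.1 x 10^-8 = 9.09e-7.
[H^+] = sqrt(Ka x [NH3OH+]) = sqrt(9.09e-7 x 0.03408) = 0.000176 M.
pH = -log(0.000176) = 3.75.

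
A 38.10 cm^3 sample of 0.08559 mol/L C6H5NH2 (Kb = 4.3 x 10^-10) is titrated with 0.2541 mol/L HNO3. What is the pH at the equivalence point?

n(C6H5NH2) = 0.08559 x 0.03810 = 0.003261 mol; V(HNO3) at equivalence = 0.003261/0.2541 = 0.01283 L.
At equivalence the base is fully converted to C6H5NH3+; total volume = 0.05093 L, so [C6H5NH3+] = 0.003261/0.05093 = 0.06402 M.
Ka(C6H5NH3+) = Kw/Kb = 1.0e-14 / 4.3 x 10^-10 = 2.33e-5.
[H^+] = sqrt(Ka x [C6H5NH3+]) = sqrt(2.33e-5 x 0.06402) = 0.00122 M.
pH = -log(0.00122) = 2.91.

2.91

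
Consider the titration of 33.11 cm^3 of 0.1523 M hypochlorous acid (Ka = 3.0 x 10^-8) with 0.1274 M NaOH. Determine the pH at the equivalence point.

10.18

n(HClO) = 0.1523 x 0.03311 = 0.005043 mol; V(NaOH) at equivalence = 0.005043/0.1274 = 0.03958 L.
At equivalence all the acid is converted to ClO-; total volume = 0.03311 + 0.03958 = 0.07269 L, so [ClO-] = 0.005043/0.07269 = 0.06937 M.
Kb = Kw/Ka = 1.0e-14 / 3.0 x 10^-8 = 3.33e-7.
[OH^-] = sqrt(Kb x [ClO-]) = sqrt(3.33e-7 x 0.06937) = 0.000152 M.
pOH = 3.82, so pH = 14.00 - 3.82 = 10.18.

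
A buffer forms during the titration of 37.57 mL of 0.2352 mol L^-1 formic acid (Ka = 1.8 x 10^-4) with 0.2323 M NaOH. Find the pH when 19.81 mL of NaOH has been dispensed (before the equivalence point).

3.78

Initial n(HCOOH) = 0.2352 x 0.03757 = 0.008836 mol.
n(NaOH) added = 0.2323 x 0.01981 = 0.004602 mol, converting that many moles of HCOOH to HCOO-.
Remaining n(HCOOH) = 0.004235 mol; n(HCOO-) = 0.004602 mol.
By Henderson-Hasselbalch, pH = pKa + log([A^-]/[HA]) = 3.74 + log(0.004602/0.004235) = 3.74 + (+0.04) = 3.78.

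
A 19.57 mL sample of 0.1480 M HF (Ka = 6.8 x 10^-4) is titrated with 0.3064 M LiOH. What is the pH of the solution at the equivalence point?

8.08

n(HF) = 0.1480 x 0.01957 = 0.002896 mol; V(LiOH) at equivalence = 0.002896/0.3064 = 0.009453 L.
At equivalence all the acid is converted to F-; total volume = 0.01957 + 0.009453 = 0.02902 L, so [F-] = 0.002896/0.02902 = 0.09980 M.
Kb = Kw/Ka = 1.0e-14 / 6.8 x 10^-4 = 1.47e-11.
[OH^-] = sqrt(Kb x [F-]) = sqrt(1.47e-11 x 0.09980) = 1.21e-6 M.
pOH = 5.92, so pH = 14.00 - 5.92 = 8.08.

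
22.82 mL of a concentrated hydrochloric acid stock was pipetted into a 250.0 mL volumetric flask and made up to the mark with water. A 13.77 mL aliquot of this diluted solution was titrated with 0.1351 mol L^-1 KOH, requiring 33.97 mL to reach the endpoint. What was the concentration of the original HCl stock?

3.65 M

n(KOH) = 0.1351 x 0.03397 = 0.004589 mol.
n(HCl) in the aliquot = 0.004589 mol.
[diluted HCl] = 0.004589 / 0.01377 = 0.3333 M.
Dilution factor = 250.0/22.82 = 10.96, so [stock] = 0.3333 x 10.96 = 3.65 M.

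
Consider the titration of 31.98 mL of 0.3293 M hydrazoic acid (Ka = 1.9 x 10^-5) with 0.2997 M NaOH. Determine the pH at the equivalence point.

8.96

n(HN3) = 0.3293 x 0.03198 = 0.01053 mol; V(NaOH) at equivalence = 0.01053/0.2997 = 0.03514 L.
At equivalence all the acid is converted to N3-; total volume = 0.03198 + 0.03514 = 0.06712 L, so [N3-] = 0.01053/0.06712 = 0.1569 M.
Kb = Kw/Ka = 1.0e-14 / 1.9 x 10^-5 = 5.26e-10.
[OH^-] = sqrt(Kb x [N3-]) = sqrt(5.26e-10 x 0.1569) = 9.09e-6 M.
pOH = 5.04, so pH = 14.00 - 5.04 = 8.96.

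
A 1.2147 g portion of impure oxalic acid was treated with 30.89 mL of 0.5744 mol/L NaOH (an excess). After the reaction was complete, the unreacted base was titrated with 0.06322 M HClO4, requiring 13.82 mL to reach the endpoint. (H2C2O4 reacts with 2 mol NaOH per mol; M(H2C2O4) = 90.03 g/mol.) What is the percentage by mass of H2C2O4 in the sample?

Total n(NaOH) added = 0.5744 x 0.03089 = 0.01774 mol.
n(HClO4) used = 0.06322 x 0.01382 = 0.0008737 mol, which equals the excess n(NaOH).
So n(NaOH) consumed by the sample = 0.01774 - 0.0008737 = 0.01687 mol.
n(H2C2O4) = 0.01687 / 2 = 0.008435 mol.
mass H2C2O4 = 0.008435 x 90.03 = 0.7594 g, so %H2C2O4 = 0.7594/1.2147 x 100 = 62.5%.

62.5%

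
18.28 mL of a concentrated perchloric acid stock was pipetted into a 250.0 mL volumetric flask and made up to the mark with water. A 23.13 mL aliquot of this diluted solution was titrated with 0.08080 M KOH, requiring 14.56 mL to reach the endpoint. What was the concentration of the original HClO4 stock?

0.696 M

n(KOH) = 0.08080 x 0.01456 = 0.001176 mol.
n(HClO4) in the aliquot = 0.001176 mol.
[diluted HClO4] = 0.001176 / 0.02313 = 0.05086 M.
Dilution factor = 250.0/18.28 = 13.68, so [stock] = 0.05086 x 13.68 = 0.696 M.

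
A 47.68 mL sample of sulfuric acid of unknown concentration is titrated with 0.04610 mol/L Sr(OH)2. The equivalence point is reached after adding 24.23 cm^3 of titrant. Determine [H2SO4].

0.0234 M

n(Sr(OH)2) delivered = 0.04610 x 0.02423 = 0.001117 mol.
For a 1:1 reaction, n(H2SO4) = 0.001117 mol.
[H2SO4] = 0.001117 mol / 0.04768 L = 0.0234 M.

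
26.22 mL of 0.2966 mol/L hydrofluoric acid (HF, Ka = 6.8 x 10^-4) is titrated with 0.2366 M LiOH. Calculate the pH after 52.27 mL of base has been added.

12.77

n(acid) = 0.2966 x 0.02622 = 0.007777 mol; n(LiOH) added = 0.2366 x 0.05227 = 0.01237 mol.
Base is in excess by 0.01237 - 0.007777 = 0.004590 mol in a total volume of 0.07849 L.
[OH^-] = 0.004590/0.07849 = 0.05848 M, so pOH = 1.23 and pH = 14.00 - 1.23 = 12.77.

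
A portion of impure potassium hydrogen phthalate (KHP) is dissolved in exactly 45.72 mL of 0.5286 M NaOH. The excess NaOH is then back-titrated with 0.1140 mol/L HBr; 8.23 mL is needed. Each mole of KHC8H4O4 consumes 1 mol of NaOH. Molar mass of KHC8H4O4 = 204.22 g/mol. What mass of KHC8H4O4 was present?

4.74 g

Total n(NaOH) added = 0.5286 x 0.04572 = 0.02417 mol.
n(HBr) used = 0.1140 x 0.008230 = 0.0009382 mol, which equals the excess n(NaOH).
So n(NaOH) consumed by the sample = 0.02417 - 0.0009382 = 0.02323 mol.
n(KHC8H4O4) = 0.02323 / 1 = 0.02323 mol.
mass = 0.02323 mol x 204.22 g/mol = 4.74 g.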